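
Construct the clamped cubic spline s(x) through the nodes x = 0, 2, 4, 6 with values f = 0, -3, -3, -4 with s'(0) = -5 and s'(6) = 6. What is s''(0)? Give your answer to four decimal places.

4.8667

Let M_i = s''(x_i). Step sizes h_i = 2, 2, 2; slopes of the chords Δ_i = (y_(i+1) - y_i)/h_i = -3/2, 0, -1/2.
  2·M_0 + 8·M_1 + 2·M_2 = 6(Δ_1 - Δ_0) = 9
  2·M_1 + 8·M_2 + 2·M_3 = 6(Δ_2 - Δ_1) = -3
Clamped end conditions give two more equations: 2h_0·M_0 + h_0·M_1 = 6(Δ_0 - s'(0)) = 21 and h_2·M_2 + 2h_2·M_3 = 6(s'(6) - Δ_2) = 39.
Solving the tridiagonal system: M_0 = 73/15, M_1 = 23/30, M_2 = -103/30, M_3 = 172/15.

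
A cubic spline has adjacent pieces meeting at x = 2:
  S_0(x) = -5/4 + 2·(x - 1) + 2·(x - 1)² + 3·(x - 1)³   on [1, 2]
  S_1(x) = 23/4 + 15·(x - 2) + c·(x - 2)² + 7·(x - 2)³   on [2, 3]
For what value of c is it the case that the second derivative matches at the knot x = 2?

S_0''(x) = 4 + 18·(x - 1), so S_0''(2) = 22. On the right, S_1''(2) = 2c, so c = 11.

11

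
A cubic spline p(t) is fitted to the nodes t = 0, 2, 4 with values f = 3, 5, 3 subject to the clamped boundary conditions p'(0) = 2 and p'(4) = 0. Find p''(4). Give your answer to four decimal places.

2.5000

Put M_i = p'' at the i-th knot. Here h = (2, 2) and Δ = (1, -1), so the interior equations h_(i-1)·M_(i-1) + 2(h_(i-1)+h_i)·M_i + h_i·M_(i+1) = 6(Δ_i − Δ_(i-1)) read
  2·M_0 + 8·M_1 + 2·M_2 = 6(Δ_1 - Δ_0) = -12
Clamped end conditions give two more equations: 2h_0·M_0 + h_0·M_1 = 6(Δ_0 - p'(0)) = -6 and h_1·M_1 + 2h_1·M_2 = 6(p'(4) - Δ_1) = 6.
Solving the tridiagonal system: M_0 = -1/2, M_1 = -2, M_2 = 5/2.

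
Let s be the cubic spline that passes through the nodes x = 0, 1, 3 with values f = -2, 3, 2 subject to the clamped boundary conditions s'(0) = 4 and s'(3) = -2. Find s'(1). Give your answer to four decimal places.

3.7500

Write σ_i for s''(x_i). With h_i = 1, 2 and divided differences Δ_i = 5, -1/2, the continuity of s' gives the tridiagonal system
  1·σ_0 + 6·σ_1 + 2·σ_2 = 6(Δ_1 - Δ_0) = -33
Clamped end conditions give two more equations: 2h_0·σ_0 + h_0·σ_1 = 6(Δ_0 - s'(0)) = 6 and h_1·σ_1 + 2h_1·σ_2 = 6(s'(3) - Δ_1) = -9.
Solving: σ_0 = 13/2, σ_1 = -7, σ_2 = 5/4.
On [1, 3], s'(x) = b_1 + 2c_1·(x - 1) + 3d_1·(x - 1)² with b_1 = Δ_1 - h_1(2σ_1 + σ_2)/6 = 15/4, c_1 = σ_1/2 = -7/2, d_1 = (σ_2 - σ_1)/(6h_1) = 11/16. So s'(1) = 15/4.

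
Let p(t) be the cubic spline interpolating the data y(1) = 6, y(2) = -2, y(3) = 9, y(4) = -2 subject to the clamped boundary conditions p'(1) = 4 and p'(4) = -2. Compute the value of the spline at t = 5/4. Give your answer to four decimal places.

Let M_i = p''(x_i). Step sizes h_i = 1, 1, 1; slopes of the chords Δ_i = (y_(i+1) - y_i)/h_i = -8, 11, -11.
  1·M_0 + 4·M_1 + 1·M_2 = 6(Δ_1 - Δ_0) = 114
  1·M_1 + 4·M_2 + 1·M_3 = 6(Δ_2 - Δ_1) = -132
Clamped end conditions give two more equations: 2h_0·M_0 + h_0·M_1 = 6(Δ_0 - p'(1)) = -72 and h_2·M_2 + 2h_2·M_3 = 6(p'(4) - Δ_2) = 54.
Forward elimination and back-substitution give M_0 = -332/5, M_1 = 304/5, M_2 = -314/5, M_3 = 292/5.
On [1, 2], p(t) = 6 + 4·(t - 1) - 166/5·(t - 1)² + 106/5·(t - 1)³.
With (t - 1) = 1/4: p(5/4) = 841/160.

5.2563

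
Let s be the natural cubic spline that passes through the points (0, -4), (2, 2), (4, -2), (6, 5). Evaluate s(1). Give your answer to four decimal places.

0.2750

Write m_i for s''(x_i). With h_i = 2, 2, 2 and divided differences Δ_i = 3, -2, 7/2, the continuity of s' gives the tridiagonal system
  2·m_0 + 8·m_1 + 2·m_2 = 6(Δ_1 - Δ_0) = -30
  2·m_1 + 8·m_2 + 2·m_3 = 6(Δ_2 - Δ_1) = 33
Natural end conditions: m_0 = m_3 = 0.
Solving: m_0 = 0, m_1 = -51/10, m_2 = 27/5, m_3 = 0.
On [0, 2], s(x) = -4 + 47/10·x + 0·x² - 17/40·x³.
With x = 1: s(1) = 11/40.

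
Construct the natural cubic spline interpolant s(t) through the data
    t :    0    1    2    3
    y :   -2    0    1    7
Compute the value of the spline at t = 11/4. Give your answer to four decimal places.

5.1719

With M_i denoting the second derivative at x_i, h_i = 1, 1, 1, and Δ_i = (y_(i+1) − y_i)/h_i = 2, 1, 6:
  1·M_0 + 4·M_1 + 1·M_2 = 6(Δ_1 - Δ_0) = -6
  1·M_1 + 4·M_2 + 1·M_3 = 6(Δ_2 - Δ_1) = 30
Natural end conditions: M_0 = M_3 = 0.
Solving the tridiagonal system: M_0 = 0, M_1 = -18/5, M_2 = 42/5, M_3 = 0.
On [2, 3], s(t) = 1 + 16/5·(t - 2) + 21/5·(t - 2)² - 7/5·(t - 2)³.
With (t - 2) = 3/4: s(11/4) = 331/64.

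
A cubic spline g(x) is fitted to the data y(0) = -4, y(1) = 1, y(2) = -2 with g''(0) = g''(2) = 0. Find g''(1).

-12

Let m_i = g''(x_i). Step sizes h_i = 1, 1; slopes of the chords Δ_i = (y_(i+1) - y_i)/h_i = 5, -3.
  1·m_0 + 4·m_1 + 1·m_2 = 6(Δ_1 - Δ_0) = -48
Natural end conditions: m_0 = m_2 = 0.
Solving: m_0 = 0, m_1 = -12, m_2 = 0.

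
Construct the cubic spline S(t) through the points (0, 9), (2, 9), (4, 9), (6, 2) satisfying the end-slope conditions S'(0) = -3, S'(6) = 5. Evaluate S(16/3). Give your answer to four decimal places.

1.6914

Put m_i = S'' at the i-th knot. Here h = (2, 2, 2) and Δ = (0, 0, -7/2), so the interior equations h_(i-1)·m_(i-1) + 2(h_(i-1)+h_i)·m_i + h_i·m_(i+1) = 6(Δ_i − Δ_(i-1)) read
  2·m_0 + 8·m_1 + 2·m_2 = 6(Δ_1 - Δ_0) = 0
  2·m_1 + 8·m_2 + 2·m_3 = 6(Δ_2 - Δ_1) = -21
Clamped end conditions give two more equations: 2h_0·m_0 + h_0·m_1 = 6(Δ_0 - S'(0)) = 18 and h_2·m_2 + 2h_2·m_3 = 6(S'(6) - Δ_2) = 51.
Forward elimination and back-substitution give m_0 = 25/6, m_1 = 2/3, m_2 = -41/6, m_3 = 97/6.
On [4, 6], S(t) = 9 - 13/3·(t - 4) - 41/12·(t - 4)² + 23/12·(t - 4)³.
With (t - 4) = 4/3: S(16/3) = 137/81.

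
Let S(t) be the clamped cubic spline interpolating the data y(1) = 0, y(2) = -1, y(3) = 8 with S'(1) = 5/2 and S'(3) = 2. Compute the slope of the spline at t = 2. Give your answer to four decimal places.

Write m_i for S''(x_i). With h_i = 1, 1 and divided differences Δ_i = -1, 9, the continuity of S' gives the tridiagonal system
  1·m_0 + 4·m_1 + 1·m_2 = 6(Δ_1 - Δ_0) = 60
Clamped end conditions give two more equations: 2h_0·m_0 + h_0·m_1 = 6(Δ_0 - S'(1)) = -21 and h_1·m_1 + 2h_1·m_2 = 6(S'(3) - Δ_1) = -42.
Forward elimination and back-substitution give m_0 = -103/4, m_1 = 61/2, m_2 = -145/4.
On [2, 3], S'(t) = b_1 + 2c_1·(t - 2) + 3d_1·(t - 2)² with b_1 = Δ_1 - h_1(2m_1 + m_2)/6 = 39/8, c_1 = m_1/2 = 61/4, d_1 = (m_2 - m_1)/(6h_1) = -89/8. So S'(2) = 39/8.

4.8750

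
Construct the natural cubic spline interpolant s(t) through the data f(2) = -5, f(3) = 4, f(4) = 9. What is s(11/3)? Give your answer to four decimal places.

7.6296

Put m_i = s'' at the i-th knot. Here h = (1, 1) and Δ = (9, 5), so the interior equations h_(i-1)·m_(i-1) + 2(h_(i-1)+h_i)·m_i + h_i·m_(i+1) = 6(Δ_i − Δ_(i-1)) read
  1·m_0 + 4·m_1 + 1·m_2 = 6(Δ_1 - Δ_0) = -24
Natural end conditions: m_0 = m_2 = 0.
Forward elimination and back-substitution give m_0 = 0, m_1 = -6, m_2 = 0.
On [3, 4], s(t) = 4 + 7·(t - 3) - 3·(t - 3)² + 1·(t - 3)³.
With (t - 3) = 2/3: s(11/3) = 206/27.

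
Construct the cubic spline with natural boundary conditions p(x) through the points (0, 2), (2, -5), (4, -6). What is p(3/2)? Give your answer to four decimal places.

Write σ_i for p''(x_i). With h_i = 2, 2 and divided differences Δ_i = -7/2, -1/2, the continuity of p' gives the tridiagonal system
  2·σ_0 + 8·σ_1 + 2·σ_2 = 6(Δ_1 - Δ_0) = 18
Natural end conditions: σ_0 = σ_2 = 0.
Solving the tridiagonal system: σ_0 = 0, σ_1 = 9/4, σ_2 = 0.
On [0, 2], p(x) = 2 - 17/4·x + 0·x² + 3/16·x³.
With x = 3/2: p(3/2) = -479/128.

-3.7422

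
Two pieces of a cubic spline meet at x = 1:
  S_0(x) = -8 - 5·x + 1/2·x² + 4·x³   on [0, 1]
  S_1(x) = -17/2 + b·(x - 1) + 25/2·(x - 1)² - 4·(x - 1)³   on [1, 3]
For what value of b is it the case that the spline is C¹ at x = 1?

S_0'(x) = -5 + 1·x + 12·x², so S_0'(1) = 8. On the right, S_1'(1) = b, so b = 8.

8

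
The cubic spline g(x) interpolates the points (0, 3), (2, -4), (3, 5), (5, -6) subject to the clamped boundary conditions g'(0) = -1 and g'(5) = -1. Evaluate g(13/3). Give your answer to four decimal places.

Let m_i = g''(x_i). Step sizes h_i = 2, 1, 2; slopes of the chords Δ_i = (y_(i+1) - y_i)/h_i = -7/2, 9, -11/2.
  2·m_0 + 6·m_1 + 1·m_2 = 6(Δ_1 - Δ_0) = 75
  1·m_1 + 6·m_2 + 2·m_3 = 6(Δ_2 - Δ_1) = -87
Clamped end conditions give two more equations: 2h_0·m_0 + h_0·m_1 = 6(Δ_0 - g'(0)) = -15 and h_2·m_2 + 2h_2·m_3 = 6(g'(5) - Δ_2) = 27.
Solving the tridiagonal system: m_0 = -231/16, m_1 = 171/8, m_2 = -195/8, m_3 = 303/16.
On [3, 5], g(x) = 5 + 71/16·(x - 3) - 195/16·(x - 3)² + 231/64·(x - 3)³.
With (x - 3) = 4/3: g(13/3) = -79/36.

-2.1944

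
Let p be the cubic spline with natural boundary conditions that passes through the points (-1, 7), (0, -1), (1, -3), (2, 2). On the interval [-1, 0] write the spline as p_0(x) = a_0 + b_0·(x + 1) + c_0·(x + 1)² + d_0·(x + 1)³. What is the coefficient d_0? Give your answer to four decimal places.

Let σ_i = p''(x_i). Step sizes h_i = 1, 1, 1; slopes of the chords Δ_i = (y_(i+1) - y_i)/h_i = -8, -2, 5.
  1·σ_0 + 4·σ_1 + 1·σ_2 = 6(Δ_1 - Δ_0) = 36
  1·σ_1 + 4·σ_2 + 1·σ_3 = 6(Δ_2 - Δ_1) = 42
Natural end conditions: σ_0 = σ_3 = 0.
Forward elimination and back-substitution give σ_0 = 0, σ_1 = 34/5, σ_2 = 44/5, σ_3 = 0.
On [-1, 0], with p_0(x) = a_0 + b_0·(x + 1) + c_0·(x + 1)² + d_0·(x + 1)³: c_0 = σ_0/2 = 0, d_0 = (σ_1 - σ_0)/(6h_0) = 17/15, b_0 = Δ_0 - h_0(2σ_0 + σ_1)/6 = -137/15.

1.1333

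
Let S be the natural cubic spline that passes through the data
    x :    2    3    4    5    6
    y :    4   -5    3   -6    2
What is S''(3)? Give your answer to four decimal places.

With σ_i denoting the second derivative at x_i, h_i = 1, 1, 1, 1, and Δ_i = (y_(i+1) − y_i)/h_i = -9, 8, -9, 8:
  1·σ_0 + 4·σ_1 + 1·σ_2 = 6(Δ_1 - Δ_0) = 102
  1·σ_1 + 4·σ_2 + 1·σ_3 = 6(Δ_2 - Δ_1) = -102
  1·σ_2 + 4·σ_3 + 1·σ_4 = 6(Δ_3 - Δ_2) = 102
Natural end conditions: σ_0 = σ_4 = 0.
Hence σ_0 = 0, σ_1 = 255/7, σ_2 = -306/7, σ_3 = 255/7, σ_4 = 0.

36.4286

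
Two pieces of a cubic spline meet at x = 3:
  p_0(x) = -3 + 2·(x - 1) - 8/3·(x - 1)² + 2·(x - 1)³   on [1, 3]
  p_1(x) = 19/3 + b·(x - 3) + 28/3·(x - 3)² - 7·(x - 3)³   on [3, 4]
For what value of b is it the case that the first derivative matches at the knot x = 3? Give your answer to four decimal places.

p_0'(x) = 2 - 16/3·(x - 1) + 6·(x - 1)², so p_0'(3) = 46/3. On the right, p_1'(3) = b, so b = 46/3.

15.3333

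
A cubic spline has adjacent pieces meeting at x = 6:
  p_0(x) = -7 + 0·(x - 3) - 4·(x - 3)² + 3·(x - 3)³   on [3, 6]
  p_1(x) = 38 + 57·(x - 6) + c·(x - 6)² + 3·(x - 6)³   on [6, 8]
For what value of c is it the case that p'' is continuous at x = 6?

p_0''(x) = -8 + 18·(x - 3), so p_0''(6) = 46. On the right, p_1''(6) = 2c, so c = 23.

23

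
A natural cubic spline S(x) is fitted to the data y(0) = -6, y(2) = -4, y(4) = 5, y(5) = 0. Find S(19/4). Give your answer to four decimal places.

1.6921

Let M_i = S''(x_i). Step sizes h_i = 2, 2, 1; slopes of the chords Δ_i = (y_(i+1) - y_i)/h_i = 1, 9/2, -5.
  2·M_0 + 8·M_1 + 2·M_2 = 6(Δ_1 - Δ_0) = 21
  2·M_1 + 6·M_2 + 1·M_3 = 6(Δ_2 - Δ_1) = -57
Natural end conditions: M_0 = M_3 = 0.
Solving the tridiagonal system: M_0 = 0, M_1 = 60/11, M_2 = -249/22, M_3 = 0.
On [4, 5], S(x) = 5 - 27/22·(x - 4) - 249/44·(x - 4)² + 83/44·(x - 4)³.
With (x - 4) = 3/4: S(19/4) = 4765/2816.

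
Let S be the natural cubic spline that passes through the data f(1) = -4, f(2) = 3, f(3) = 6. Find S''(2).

Let m_i = S''(x_i). Step sizes h_i = 1, 1; slopes of the chords Δ_i = (y_(i+1) - y_i)/h_i = 7, 3.
  1·m_0 + 4·m_1 + 1·m_2 = 6(Δ_1 - Δ_0) = -24
Natural end conditions: m_0 = m_2 = 0.
Solving the tridiagonal system: m_0 = 0, m_1 = -6, m_2 = 0.

-6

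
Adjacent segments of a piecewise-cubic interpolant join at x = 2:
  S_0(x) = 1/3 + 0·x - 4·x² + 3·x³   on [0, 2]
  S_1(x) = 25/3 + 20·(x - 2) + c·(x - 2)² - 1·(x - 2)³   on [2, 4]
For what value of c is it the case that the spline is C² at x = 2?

14

S_0''(x) = -8 + 18·x, so S_0''(2) = 28. On the right, S_1''(2) = 2c, so c = 14.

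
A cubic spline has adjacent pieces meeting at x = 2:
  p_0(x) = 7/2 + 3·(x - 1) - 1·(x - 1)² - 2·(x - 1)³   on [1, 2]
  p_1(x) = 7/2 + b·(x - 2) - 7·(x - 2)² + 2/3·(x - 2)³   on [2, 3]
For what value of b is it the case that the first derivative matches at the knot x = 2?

p_0'(x) = 3 - 2·(x - 1) - 6·(x - 1)², so p_0'(2) = -5. On the right, p_1'(2) = b, so b = -5.

-5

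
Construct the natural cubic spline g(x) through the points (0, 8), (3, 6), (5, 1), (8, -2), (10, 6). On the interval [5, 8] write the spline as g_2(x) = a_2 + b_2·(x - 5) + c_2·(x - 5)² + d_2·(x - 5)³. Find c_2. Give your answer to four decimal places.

0.1264

Let σ_i = g''(x_i). Step sizes h_i = 3, 2, 3, 2; slopes of the chords Δ_i = (y_(i+1) - y_i)/h_i = -2/3, -5/2, -1, 4.
  3·σ_0 + 10·σ_1 + 2·σ_2 = 6(Δ_1 - Δ_0) = -11
  2·σ_1 + 10·σ_2 + 3·σ_3 = 6(Δ_2 - Δ_1) = 9
  3·σ_2 + 10·σ_3 + 2·σ_4 = 6(Δ_3 - Δ_2) = 30
Natural end conditions: σ_0 = σ_4 = 0.
Hence σ_0 = 0, σ_1 = -1001/870, σ_2 = 22/87, σ_3 = 424/145, σ_4 = 0.
On [5, 8], with g_2(x) = a_2 + b_2·(x - 5) + c_2·(x - 5)² + d_2·(x - 5)³: c_2 = σ_2/2 = 11/87, d_2 = (σ_3 - σ_2)/(6h_2) = 581/3915, b_2 = Δ_2 - h_2(2σ_2 + σ_3)/6 = -1181/435.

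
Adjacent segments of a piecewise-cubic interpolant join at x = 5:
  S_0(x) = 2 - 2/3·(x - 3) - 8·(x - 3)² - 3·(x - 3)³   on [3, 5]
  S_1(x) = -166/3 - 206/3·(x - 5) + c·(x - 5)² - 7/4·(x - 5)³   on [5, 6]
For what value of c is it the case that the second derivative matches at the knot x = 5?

-26

S_0''(x) = -16 - 18·(x - 3), so S_0''(5) = -52. On the right, S_1''(5) = 2c, so c = -26.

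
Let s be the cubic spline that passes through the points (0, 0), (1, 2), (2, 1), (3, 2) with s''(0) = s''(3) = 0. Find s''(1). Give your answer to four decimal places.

-5.6000

Let M_i = s''(x_i). Step sizes h_i = 1, 1, 1; slopes of the chords Δ_i = (y_(i+1) - y_i)/h_i = 2, -1, 1.
  1·M_0 + 4·M_1 + 1·M_2 = 6(Δ_1 - Δ_0) = -18
  1·M_1 + 4·M_2 + 1·M_3 = 6(Δ_2 - Δ_1) = 12
Natural end conditions: M_0 = M_3 = 0.
Solving: M_0 = 0, M_1 = -28/5, M_2 = 22/5, M_3 = 0.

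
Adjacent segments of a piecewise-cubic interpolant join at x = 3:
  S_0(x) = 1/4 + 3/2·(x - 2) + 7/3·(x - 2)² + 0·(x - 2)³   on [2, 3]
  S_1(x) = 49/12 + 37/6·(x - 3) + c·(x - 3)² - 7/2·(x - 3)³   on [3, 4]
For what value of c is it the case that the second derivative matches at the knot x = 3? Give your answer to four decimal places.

S_0''(x) = 14/3 + 0·(x - 2), so S_0''(3) = 14/3. On the right, S_1''(3) = 2c, so c = 7/3.

2.3333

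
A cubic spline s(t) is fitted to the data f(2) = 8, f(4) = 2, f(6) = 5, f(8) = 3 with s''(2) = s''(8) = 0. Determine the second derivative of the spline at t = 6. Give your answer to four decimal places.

With M_i denoting the second derivative at x_i, h_i = 2, 2, 2, and Δ_i = (y_(i+1) − y_i)/h_i = -3, 3/2, -1:
  2·M_0 + 8·M_1 + 2·M_2 = 6(Δ_1 - Δ_0) = 27
  2·M_1 + 8·M_2 + 2·M_3 = 6(Δ_2 - Δ_1) = -15
Natural end conditions: M_0 = M_3 = 0.
Hence M_0 = 0, M_1 = 41/10, M_2 = -29/10, M_3 = 0.

-2.9000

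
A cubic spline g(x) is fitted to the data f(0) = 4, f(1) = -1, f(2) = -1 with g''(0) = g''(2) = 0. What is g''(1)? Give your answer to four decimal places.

7.5000

Put σ_i = g'' at the i-th knot. Here h = (1, 1) and Δ = (-5, 0), so the interior equations h_(i-1)·σ_(i-1) + 2(h_(i-1)+h_i)·σ_i + h_i·σ_(i+1) = 6(Δ_i − Δ_(i-1)) read
  1·σ_0 + 4·σ_1 + 1·σ_2 = 6(Δ_1 - Δ_0) = 30
Natural end conditions: σ_0 = σ_2 = 0.
Solving: σ_0 = 0, σ_1 = 15/2, σ_2 = 0.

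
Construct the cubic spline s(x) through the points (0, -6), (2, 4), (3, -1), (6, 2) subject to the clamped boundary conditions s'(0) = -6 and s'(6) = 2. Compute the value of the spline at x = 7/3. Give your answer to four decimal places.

Put σ_i = s'' at the i-th knot. Here h = (2, 1, 3) and Δ = (5, -5, 1), so the interior equations h_(i-1)·σ_(i-1) + 2(h_(i-1)+h_i)·σ_i + h_i·σ_(i+1) = 6(Δ_i − Δ_(i-1)) read
  2·σ_0 + 6·σ_1 + 1·σ_2 = 6(Δ_1 - Δ_0) = -60
  1·σ_1 + 8·σ_2 + 3·σ_3 = 6(Δ_2 - Δ_1) = 36
Clamped end conditions give two more equations: 2h_0·σ_0 + h_0·σ_1 = 6(Δ_0 - s'(0)) = 66 and h_2·σ_2 + 2h_2·σ_3 = 6(s'(6) - Δ_2) = 6.
Solving: σ_0 = 559/21, σ_1 = -425/21, σ_2 = 172/21, σ_3 = -65/21.
On [2, 3], s(x) = 4 + 8/21·(x - 2) - 425/42·(x - 2)² + 199/42·(x - 2)³.
With (x - 2) = 1/3: s(7/3) = 1802/567.

3.1781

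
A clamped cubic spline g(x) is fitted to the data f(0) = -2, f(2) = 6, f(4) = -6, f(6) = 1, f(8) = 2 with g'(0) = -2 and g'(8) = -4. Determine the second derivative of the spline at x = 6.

With M_i denoting the second derivative at x_i, h_i = 2, 2, 2, 2, and Δ_i = (y_(i+1) − y_i)/h_i = 4, -6, 7/2, 1/2:
  2·M_0 + 8·M_1 + 2·M_2 = 6(Δ_1 - Δ_0) = -60
  2·M_1 + 8·M_2 + 2·M_3 = 6(Δ_2 - Δ_1) = 57
  2·M_2 + 8·M_3 + 2·M_4 = 6(Δ_3 - Δ_2) = -18
Clamped end conditions give two more equations: 2h_0·M_0 + h_0·M_1 = 6(Δ_0 - g'(0)) = 36 and h_3·M_3 + 2h_3·M_4 = 6(g'(8) - Δ_3) = -27.
Solving the tridiagonal system: M_0 = 65/4, M_1 = -29/2, M_2 = 47/4, M_3 = -4, M_4 = -19/4.

-4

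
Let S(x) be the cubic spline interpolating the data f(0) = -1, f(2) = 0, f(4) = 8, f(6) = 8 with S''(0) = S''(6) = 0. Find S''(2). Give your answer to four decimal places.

Put M_i = S'' at the i-th knot. Here h = (2, 2, 2) and Δ = (1/2, 4, 0), so the interior equations h_(i-1)·M_(i-1) + 2(h_(i-1)+h_i)·M_i + h_i·M_(i+1) = 6(Δ_i − Δ_(i-1)) read
  2·M_0 + 8·M_1 + 2·M_2 = 6(Δ_1 - Δ_0) = 21
  2·M_1 + 8·M_2 + 2·M_3 = 6(Δ_2 - Δ_1) = -24
Natural end conditions: M_0 = M_3 = 0.
Solving: M_0 = 0, M_1 = 18/5, M_2 = -39/10, M_3 = 0.

3.6000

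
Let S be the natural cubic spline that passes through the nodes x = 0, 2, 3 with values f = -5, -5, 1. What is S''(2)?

Let M_i = S''(x_i). Step sizes h_i = 2, 1; slopes of the chords Δ_i = (y_(i+1) - y_i)/h_i = 0, 6.
  2·M_0 + 6·M_1 + 1·M_2 = 6(Δ_1 - Δ_0) = 36
Natural end conditions: M_0 = M_2 = 0.
Hence M_0 = 0, M_1 = 6, M_2 = 0.

6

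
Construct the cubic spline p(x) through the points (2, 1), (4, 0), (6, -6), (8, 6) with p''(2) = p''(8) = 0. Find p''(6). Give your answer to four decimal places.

Let σ_i = p''(x_i). Step sizes h_i = 2, 2, 2; slopes of the chords Δ_i = (y_(i+1) - y_i)/h_i = -1/2, -3, 6.
  2·σ_0 + 8·σ_1 + 2·σ_2 = 6(Δ_1 - Δ_0) = -15
  2·σ_1 + 8·σ_2 + 2·σ_3 = 6(Δ_2 - Δ_1) = 54
Natural end conditions: σ_0 = σ_3 = 0.
Hence σ_0 = 0, σ_1 = -19/5, σ_2 = 77/10, σ_3 = 0.

7.7000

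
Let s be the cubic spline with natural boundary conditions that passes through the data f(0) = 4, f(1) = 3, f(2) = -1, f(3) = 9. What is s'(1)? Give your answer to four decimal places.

-4.4667

Write M_i for s''(x_i). With h_i = 1, 1, 1 and divided differences Δ_i = -1, -4, 10, the continuity of s' gives the tridiagonal system
  1·M_0 + 4·M_1 + 1·M_2 = 6(Δ_1 - Δ_0) = -18
  1·M_1 + 4·M_2 + 1·M_3 = 6(Δ_2 - Δ_1) = 84
Natural end conditions: M_0 = M_3 = 0.
Solving: M_0 = 0, M_1 = -52/5, M_2 = 118/5, M_3 = 0.
On [1, 2], s'(t) = b_1 + 2c_1·(t - 1) + 3d_1·(t - 1)² with b_1 = Δ_1 - h_1(2M_1 + M_2)/6 = -67/15, c_1 = M_1/2 = -26/5, d_1 = (M_2 - M_1)/(6h_1) = 17/3. So s'(1) = -67/15.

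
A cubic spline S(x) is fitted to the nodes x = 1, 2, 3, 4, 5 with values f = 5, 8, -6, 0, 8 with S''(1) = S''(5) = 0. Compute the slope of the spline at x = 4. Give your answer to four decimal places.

10.3929

Write m_i for S''(x_i). With h_i = 1, 1, 1, 1 and divided differences Δ_i = 3, -14, 6, 8, the continuity of S' gives the tridiagonal system
  1·m_0 + 4·m_1 + 1·m_2 = 6(Δ_1 - Δ_0) = -102
  1·m_1 + 4·m_2 + 1·m_3 = 6(Δ_2 - Δ_1) = 120
  1·m_2 + 4·m_3 + 1·m_4 = 6(Δ_3 - Δ_2) = 12
Natural end conditions: m_0 = m_4 = 0.
Forward elimination and back-substitution give m_0 = 0, m_1 = -999/28, m_2 = 285/7, m_3 = -201/28, m_4 = 0.
On [4, 5], S'(x) = b_3 + 2c_3·(x - 4) + 3d_3·(x - 4)² with b_3 = Δ_3 - h_3(2m_3 + m_4)/6 = 291/28, c_3 = m_3/2 = -201/56, d_3 = (m_4 - m_3)/(6h_3) = 67/56. So S'(4) = 291/28.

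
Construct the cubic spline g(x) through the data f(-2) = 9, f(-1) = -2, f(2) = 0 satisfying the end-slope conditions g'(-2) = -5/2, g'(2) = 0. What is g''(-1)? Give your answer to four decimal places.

16.2500

Let M_i = g''(x_i). Step sizes h_i = 1, 3; slopes of the chords Δ_i = (y_(i+1) - y_i)/h_i = -11, 2/3.
  1·M_0 + 8·M_1 + 3·M_2 = 6(Δ_1 - Δ_0) = 70
Clamped end conditions give two more equations: 2h_0·M_0 + h_0·M_1 = 6(Δ_0 - g'(-2)) = -51 and h_1·M_1 + 2h_1·M_2 = 6(g'(2) - Δ_1) = -4.
Solving: M_0 = -269/8, M_1 = 65/4, M_2 = -211/24.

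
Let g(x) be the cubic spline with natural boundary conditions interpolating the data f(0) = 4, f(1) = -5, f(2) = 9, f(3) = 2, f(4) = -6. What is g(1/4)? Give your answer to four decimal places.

-0.0413

With M_i denoting the second derivative at x_i, h_i = 1, 1, 1, 1, and Δ_i = (y_(i+1) − y_i)/h_i = -9, 14, -7, -8:
  1·M_0 + 4·M_1 + 1·M_2 = 6(Δ_1 - Δ_0) = 138
  1·M_1 + 4·M_2 + 1·M_3 = 6(Δ_2 - Δ_1) = -126
  1·M_2 + 4·M_3 + 1·M_4 = 6(Δ_3 - Δ_2) = -6
Natural end conditions: M_0 = M_4 = 0.
Solving: M_0 = 0, M_1 = 321/7, M_2 = -318/7, M_3 = 69/7, M_4 = 0.
On [0, 1], g(x) = 4 - 233/14·x + 0·x² + 107/14·x³.
With x = 1/4: g(1/4) = -37/896.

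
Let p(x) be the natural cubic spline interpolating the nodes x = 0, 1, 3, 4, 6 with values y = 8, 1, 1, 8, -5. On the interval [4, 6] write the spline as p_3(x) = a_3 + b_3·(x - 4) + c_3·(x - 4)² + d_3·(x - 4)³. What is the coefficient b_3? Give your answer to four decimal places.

3.3925

With M_i denoting the second derivative at x_i, h_i = 1, 2, 1, 2, and Δ_i = (y_(i+1) − y_i)/h_i = -7, 0, 7, -13/2:
  1·M_0 + 6·M_1 + 2·M_2 = 6(Δ_1 - Δ_0) = 42
  2·M_1 + 6·M_2 + 1·M_3 = 6(Δ_2 - Δ_1) = 42
  1·M_2 + 6·M_3 + 2·M_4 = 6(Δ_3 - Δ_2) = -81
Natural end conditions: M_0 = M_4 = 0.
Forward elimination and back-substitution give M_0 = 0, M_1 = 134/31, M_2 = 249/31, M_3 = -460/31, M_4 = 0.
On [4, 6], with p_3(x) = a_3 + b_3·(x - 4) + c_3·(x - 4)² + d_3·(x - 4)³: c_3 = M_3/2 = -230/31, d_3 = (M_4 - M_3)/(6h_3) = 115/93, b_3 = Δ_3 - h_3(2M_3 + M_4)/6 = 631/186.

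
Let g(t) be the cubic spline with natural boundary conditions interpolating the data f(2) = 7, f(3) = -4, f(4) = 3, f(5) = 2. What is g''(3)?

32

With m_i denoting the second derivative at x_i, h_i = 1, 1, 1, and Δ_i = (y_(i+1) − y_i)/h_i = -11, 7, -1:
  1·m_0 + 4·m_1 + 1·m_2 = 6(Δ_1 - Δ_0) = 108
  1·m_1 + 4·m_2 + 1·m_3 = 6(Δ_2 - Δ_1) = -48
Natural end conditions: m_0 = m_3 = 0.
Hence m_0 = 0, m_1 = 32, m_2 = -20, m_3 = 0.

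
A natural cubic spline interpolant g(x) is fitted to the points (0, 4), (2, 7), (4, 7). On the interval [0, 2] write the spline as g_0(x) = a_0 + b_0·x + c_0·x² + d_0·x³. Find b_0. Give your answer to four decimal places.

1.8750

With M_i denoting the second derivative at x_i, h_i = 2, 2, and Δ_i = (y_(i+1) − y_i)/h_i = 3/2, 0:
  2·M_0 + 8·M_1 + 2·M_2 = 6(Δ_1 - Δ_0) = -9
Natural end conditions: M_0 = M_2 = 0.
Forward elimination and back-substitution give M_0 = 0, M_1 = -9/8, M_2 = 0.
On [0, 2], with g_0(x) = a_0 + b_0·x + c_0·x² + d_0·x³: c_0 = M_0/2 = 0, d_0 = (M_1 - M_0)/(6h_0) = -3/32, b_0 = Δ_0 - h_0(2M_0 + M_1)/6 = 15/8.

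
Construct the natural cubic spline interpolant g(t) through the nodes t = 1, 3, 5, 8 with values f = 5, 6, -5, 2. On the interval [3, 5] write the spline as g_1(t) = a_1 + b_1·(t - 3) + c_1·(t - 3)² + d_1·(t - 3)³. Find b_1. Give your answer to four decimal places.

With M_i denoting the second derivative at x_i, h_i = 2, 2, 3, and Δ_i = (y_(i+1) − y_i)/h_i = 1/2, -11/2, 7/3:
  2·M_0 + 8·M_1 + 2·M_2 = 6(Δ_1 - Δ_0) = -36
  2·M_1 + 10·M_2 + 3·M_3 = 6(Δ_2 - Δ_1) = 47
Natural end conditions: M_0 = M_3 = 0.
Solving: M_0 = 0, M_1 = -227/38, M_2 = 112/19, M_3 = 0.
On [3, 5], with g_1(t) = a_1 + b_1·(t - 3) + c_1·(t - 3)² + d_1·(t - 3)³: c_1 = M_1/2 = -227/76, d_1 = (M_2 - M_1)/(6h_1) = 451/456, b_1 = Δ_1 - h_1(2M_1 + M_2)/6 = -397/114.

-3.4825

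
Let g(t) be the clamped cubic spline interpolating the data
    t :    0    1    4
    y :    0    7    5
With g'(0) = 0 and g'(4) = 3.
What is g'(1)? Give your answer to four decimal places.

7.2500

Write m_i for g''(x_i). With h_i = 1, 3 and divided differences Δ_i = 7, -2/3, the continuity of g' gives the tridiagonal system
  1·m_0 + 8·m_1 + 3·m_2 = 6(Δ_1 - Δ_0) = -46
Clamped end conditions give two more equations: 2h_0·m_0 + h_0·m_1 = 6(Δ_0 - g'(0)) = 42 and h_1·m_1 + 2h_1·m_2 = 6(g'(4) - Δ_1) = 22.
Solving: m_0 = 55/2, m_1 = -13, m_2 = 61/6.
On [1, 4], g'(t) = b_1 + 2c_1·(t - 1) + 3d_1·(t - 1)² with b_1 = Δ_1 - h_1(2m_1 + m_2)/6 = 29/4, c_1 = m_1/2 = -13/2, d_1 = (m_2 - m_1)/(6h_1) = 139/108. So g'(1) = 29/4.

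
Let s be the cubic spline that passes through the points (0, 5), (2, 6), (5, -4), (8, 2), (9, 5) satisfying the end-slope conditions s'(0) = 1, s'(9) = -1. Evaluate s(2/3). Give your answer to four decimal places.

5.7760

Write m_i for s''(x_i). With h_i = 2, 3, 3, 1 and divided differences Δ_i = 1/2, -10/3, 2, 3, the continuity of s' gives the tridiagonal system
  2·m_0 + 10·m_1 + 3·m_2 = 6(Δ_1 - Δ_0) = -23
  3·m_1 + 12·m_2 + 3·m_3 = 6(Δ_2 - Δ_1) = 32
  3·m_2 + 8·m_3 + 1·m_4 = 6(Δ_3 - Δ_2) = 6
Clamped end conditions give two more equations: 2h_0·m_0 + h_0·m_1 = 6(Δ_0 - s'(0)) = -3 and h_3·m_3 + 2h_3·m_4 = 6(s'(9) - Δ_3) = -24.
Solving the tridiagonal system: m_0 = 83/84, m_1 = -73/21, m_2 = 137/42, m_3 = 23/21, m_4 = -527/42.
On [0, 2], s(x) = 5 + 1·x + 83/168·x² - 125/336·x³.
With x = 2/3: s(2/3) = 3275/567.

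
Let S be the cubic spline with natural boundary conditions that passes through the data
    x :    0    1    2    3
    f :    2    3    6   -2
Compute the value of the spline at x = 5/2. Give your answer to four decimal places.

3.1500

With M_i denoting the second derivative at x_i, h_i = 1, 1, 1, and Δ_i = (y_(i+1) − y_i)/h_i = 1, 3, -8:
  1·M_0 + 4·M_1 + 1·M_2 = 6(Δ_1 - Δ_0) = 12
  1·M_1 + 4·M_2 + 1·M_3 = 6(Δ_2 - Δ_1) = -66
Natural end conditions: M_0 = M_3 = 0.
Solving: M_0 = 0, M_1 = 38/5, M_2 = -92/5, M_3 = 0.
On [2, 3], S(x) = 6 - 28/15·(x - 2) - 46/5·(x - 2)² + 46/15·(x - 2)³.
With (x - 2) = 1/2: S(5/2) = 63/20.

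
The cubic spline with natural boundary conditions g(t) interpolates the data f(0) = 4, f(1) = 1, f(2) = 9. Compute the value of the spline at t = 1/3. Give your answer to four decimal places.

Write σ_i for g''(x_i). With h_i = 1, 1 and divided differences Δ_i = -3, 8, the continuity of g' gives the tridiagonal system
  1·σ_0 + 4·σ_1 + 1·σ_2 = 6(Δ_1 - Δ_0) = 66
Natural end conditions: σ_0 = σ_2 = 0.
Hence σ_0 = 0, σ_1 = 33/2, σ_2 = 0.
On [0, 1], g(t) = 4 - 23/4·t + 0·t² + 11/4·t³.
With t = 1/3: g(1/3) = 59/27.

2.1852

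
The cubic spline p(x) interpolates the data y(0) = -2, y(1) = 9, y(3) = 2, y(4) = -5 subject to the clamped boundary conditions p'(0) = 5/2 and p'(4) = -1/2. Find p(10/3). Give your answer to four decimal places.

With σ_i denoting the second derivative at x_i, h_i = 1, 2, 1, and Δ_i = (y_(i+1) − y_i)/h_i = 11, -7/2, -7:
  1·σ_0 + 6·σ_1 + 2·σ_2 = 6(Δ_1 - Δ_0) = -87
  2·σ_1 + 6·σ_2 + 1·σ_3 = 6(Δ_2 - Δ_1) = -21
Clamped end conditions give two more equations: 2h_0·σ_0 + h_0·σ_1 = 6(Δ_0 - p'(0)) = 51 and h_2·σ_2 + 2h_2·σ_3 = 6(p'(4) - Δ_2) = 39.
Hence σ_0 = 1251/35, σ_1 = -717/35, σ_2 = 3/35, σ_3 = 681/35.
On [3, 4], p(x) = 2 - 719/70·(x - 3) + 3/70·(x - 3)² + 113/35·(x - 3)³.
With (x - 3) = 1/3: p(10/3) = -1228/945.

-1.2995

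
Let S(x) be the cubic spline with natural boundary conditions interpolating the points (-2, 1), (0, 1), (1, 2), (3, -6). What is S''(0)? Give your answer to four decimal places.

1.8857

With σ_i denoting the second derivative at x_i, h_i = 2, 1, 2, and Δ_i = (y_(i+1) − y_i)/h_i = 0, 1, -4:
  2·σ_0 + 6·σ_1 + 1·σ_2 = 6(Δ_1 - Δ_0) = 6
  1·σ_1 + 6·σ_2 + 2·σ_3 = 6(Δ_2 - Δ_1) = -30
Natural end conditions: σ_0 = σ_3 = 0.
Solving: σ_0 = 0, σ_1 = 66/35, σ_2 = -186/35, σ_3 = 0.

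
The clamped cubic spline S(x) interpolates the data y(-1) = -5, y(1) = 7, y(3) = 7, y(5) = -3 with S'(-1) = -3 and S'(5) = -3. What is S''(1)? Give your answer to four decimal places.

-8.2000

Write σ_i for S''(x_i). With h_i = 2, 2, 2 and divided differences Δ_i = 6, 0, -5, the continuity of S' gives the tridiagonal system
  2·σ_0 + 8·σ_1 + 2·σ_2 = 6(Δ_1 - Δ_0) = -36
  2·σ_1 + 8·σ_2 + 2·σ_3 = 6(Δ_2 - Δ_1) = -30
Clamped end conditions give two more equations: 2h_0·σ_0 + h_0·σ_1 = 6(Δ_0 - S'(-1)) = 54 and h_2·σ_2 + 2h_2·σ_3 = 6(S'(5) - Δ_2) = 12.
Forward elimination and back-substitution give σ_0 = 88/5, σ_1 = -41/5, σ_2 = -14/5, σ_3 = 22/5.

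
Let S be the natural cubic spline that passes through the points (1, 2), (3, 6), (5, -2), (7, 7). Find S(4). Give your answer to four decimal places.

1.6250

With σ_i denoting the second derivative at x_i, h_i = 2, 2, 2, and Δ_i = (y_(i+1) − y_i)/h_i = 2, -4, 9/2:
  2·σ_0 + 8·σ_1 + 2·σ_2 = 6(Δ_1 - Δ_0) = -36
  2·σ_1 + 8·σ_2 + 2·σ_3 = 6(Δ_2 - Δ_1) = 51
Natural end conditions: σ_0 = σ_3 = 0.
Hence σ_0 = 0, σ_1 = -13/2, σ_2 = 8, σ_3 = 0.
On [3, 5], S(x) = 6 - 7/3·(x - 3) - 13/4·(x - 3)² + 29/24·(x - 3)³.
With (x - 3) = 1: S(4) = 13/8.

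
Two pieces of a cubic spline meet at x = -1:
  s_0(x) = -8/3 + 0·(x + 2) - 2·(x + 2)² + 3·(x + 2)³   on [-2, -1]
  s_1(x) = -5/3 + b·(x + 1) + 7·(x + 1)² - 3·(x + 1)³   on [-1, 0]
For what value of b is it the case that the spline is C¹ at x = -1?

5

s_0'(x) = 0 - 4·(x + 2) + 9·(x + 2)², so s_0'(-1) = 5. On the right, s_1'(-1) = b, so b = 5.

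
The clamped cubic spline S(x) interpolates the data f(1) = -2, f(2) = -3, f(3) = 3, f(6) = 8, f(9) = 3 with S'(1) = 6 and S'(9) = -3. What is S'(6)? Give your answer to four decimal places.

Put M_i = S'' at the i-th knot. Here h = (1, 1, 3, 3) and Δ = (-1, 6, 5/3, -5/3), so the interior equations h_(i-1)·M_(i-1) + 2(h_(i-1)+h_i)·M_i + h_i·M_(i+1) = 6(Δ_i − Δ_(i-1)) read
  1·M_0 + 4·M_1 + 1·M_2 = 6(Δ_1 - Δ_0) = 42
  1·M_1 + 8·M_2 + 3·M_3 = 6(Δ_2 - Δ_1) = -26
  3·M_2 + 12·M_3 + 3·M_4 = 6(Δ_3 - Δ_2) = -20
Clamped end conditions give two more equations: 2h_0·M_0 + h_0·M_1 = 6(Δ_0 - S'(1)) = -42 and h_3·M_3 + 2h_3·M_4 = 6(S'(9) - Δ_3) = -8.
Solving: M_0 = -863/28, M_1 = 275/14, M_2 = -23/4, M_3 = 5/42, M_4 = -39/28.
On [6, 9], S'(x) = b_3 + 2c_3·(x - 6) + 3d_3·(x - 6)² with b_3 = Δ_3 - h_3(2M_3 + M_4)/6 = -61/56, c_3 = M_3/2 = 5/84, d_3 = (M_4 - M_3)/(6h_3) = -127/1512. So S'(6) = -61/56.

-1.0893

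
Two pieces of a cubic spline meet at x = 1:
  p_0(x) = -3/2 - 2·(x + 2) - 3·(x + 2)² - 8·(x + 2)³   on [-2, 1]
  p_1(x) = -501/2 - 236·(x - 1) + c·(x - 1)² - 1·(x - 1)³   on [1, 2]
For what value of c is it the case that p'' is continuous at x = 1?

p_0''(x) = -6 - 48·(x + 2), so p_0''(1) = -150. On the right, p_1''(1) = 2c, so c = -75.

-75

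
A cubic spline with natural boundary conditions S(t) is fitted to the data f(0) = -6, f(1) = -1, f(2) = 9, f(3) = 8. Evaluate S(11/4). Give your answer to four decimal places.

Write M_i for S''(x_i). With h_i = 1, 1, 1 and divided differences Δ_i = 5, 10, -1, the continuity of S' gives the tridiagonal system
  1·M_0 + 4·M_1 + 1·M_2 = 6(Δ_1 - Δ_0) = 30
  1·M_1 + 4·M_2 + 1·M_3 = 6(Δ_2 - Δ_1) = -66
Natural end conditions: M_0 = M_3 = 0.
Solving the tridiagonal system: M_0 = 0, M_1 = 62/5, M_2 = -98/5, M_3 = 0.
On [2, 3], S(t) = 9 + 83/15·(t - 2) - 49/5·(t - 2)² + 49/15·(t - 2)³.
With (t - 2) = 3/4: S(11/4) = 577/64.

9.0156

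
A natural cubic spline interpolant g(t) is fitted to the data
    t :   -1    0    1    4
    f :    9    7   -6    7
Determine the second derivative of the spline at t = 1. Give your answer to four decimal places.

Let M_i = g''(x_i). Step sizes h_i = 1, 1, 3; slopes of the chords Δ_i = (y_(i+1) - y_i)/h_i = -2, -13, 13/3.
  1·M_0 + 4·M_1 + 1·M_2 = 6(Δ_1 - Δ_0) = -66
  1·M_1 + 8·M_2 + 3·M_3 = 6(Δ_2 - Δ_1) = 104
Natural end conditions: M_0 = M_3 = 0.
Hence M_0 = 0, M_1 = -632/31, M_2 = 482/31, M_3 = 0.

15.5484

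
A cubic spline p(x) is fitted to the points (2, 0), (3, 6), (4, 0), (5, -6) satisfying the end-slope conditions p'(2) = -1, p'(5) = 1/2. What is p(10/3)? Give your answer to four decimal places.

5.5704

With M_i denoting the second derivative at x_i, h_i = 1, 1, 1, and Δ_i = (y_(i+1) − y_i)/h_i = 6, -6, -6:
  1·M_0 + 4·M_1 + 1·M_2 = 6(Δ_1 - Δ_0) = -72
  1·M_1 + 4·M_2 + 1·M_3 = 6(Δ_2 - Δ_1) = 0
Clamped end conditions give two more equations: 2h_0·M_0 + h_0·M_1 = 6(Δ_0 - p'(2)) = 42 and h_2·M_2 + 2h_2·M_3 = 6(p'(5) - Δ_2) = 39.
Solving: M_0 = 173/5, M_1 = -136/5, M_2 = 11/5, M_3 = 92/5.
On [3, 4], p(x) = 6 + 27/10·(x - 3) - 68/5·(x - 3)² + 49/10·(x - 3)³.
With (x - 3) = 1/3: p(10/3) = 752/135.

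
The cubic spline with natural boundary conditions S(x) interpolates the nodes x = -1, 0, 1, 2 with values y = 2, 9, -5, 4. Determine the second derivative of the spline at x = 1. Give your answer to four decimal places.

Let M_i = S''(x_i). Step sizes h_i = 1, 1, 1; slopes of the chords Δ_i = (y_(i+1) - y_i)/h_i = 7, -14, 9.
  1·M_0 + 4·M_1 + 1·M_2 = 6(Δ_1 - Δ_0) = -126
  1·M_1 + 4·M_2 + 1·M_3 = 6(Δ_2 - Δ_1) = 138
Natural end conditions: M_0 = M_3 = 0.
Solving: M_0 = 0, M_1 = -214/5, M_2 = 226/5, M_3 = 0.

45.2000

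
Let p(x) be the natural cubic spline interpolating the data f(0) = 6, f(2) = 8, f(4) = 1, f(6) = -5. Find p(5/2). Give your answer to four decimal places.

6.8563

Write M_i for p''(x_i). With h_i = 2, 2, 2 and divided differences Δ_i = 1, -7/2, -3, the continuity of p' gives the tridiagonal system
  2·M_0 + 8·M_1 + 2·M_2 = 6(Δ_1 - Δ_0) = -27
  2·M_1 + 8·M_2 + 2·M_3 = 6(Δ_2 - Δ_1) = 3
Natural end conditions: M_0 = M_3 = 0.
Solving: M_0 = 0, M_1 = -37/10, M_2 = 13/10, M_3 = 0.
On [2, 4], p(x) = 8 - 22/15·(x - 2) - 37/20·(x - 2)² + 5/12·(x - 2)³.
With (x - 2) = 1/2: p(5/2) = 1097/160.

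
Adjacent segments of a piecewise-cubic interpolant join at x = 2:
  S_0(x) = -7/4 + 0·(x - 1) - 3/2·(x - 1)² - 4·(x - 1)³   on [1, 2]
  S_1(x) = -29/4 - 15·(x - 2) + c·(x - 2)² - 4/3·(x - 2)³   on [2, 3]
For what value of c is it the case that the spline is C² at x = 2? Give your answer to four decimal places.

S_0''(x) = -3 - 24·(x - 1), so S_0''(2) = -27. On the right, S_1''(2) = 2c, so c = -27/2.

-13.5000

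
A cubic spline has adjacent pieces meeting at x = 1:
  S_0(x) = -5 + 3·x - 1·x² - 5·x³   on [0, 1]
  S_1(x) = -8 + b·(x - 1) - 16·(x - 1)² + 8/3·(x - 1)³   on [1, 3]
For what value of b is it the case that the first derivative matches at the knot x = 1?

-14

S_0'(x) = 3 - 2·x - 15·x², so S_0'(1) = -14. On the right, S_1'(1) = b, so b = -14.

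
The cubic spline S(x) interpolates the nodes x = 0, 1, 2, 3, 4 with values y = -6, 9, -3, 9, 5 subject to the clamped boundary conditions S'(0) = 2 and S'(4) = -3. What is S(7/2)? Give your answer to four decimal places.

8.2946

With σ_i denoting the second derivative at x_i, h_i = 1, 1, 1, 1, and Δ_i = (y_(i+1) − y_i)/h_i = 15, -12, 12, -4:
  1·σ_0 + 4·σ_1 + 1·σ_2 = 6(Δ_1 - Δ_0) = -162
  1·σ_1 + 4·σ_2 + 1·σ_3 = 6(Δ_2 - Δ_1) = 144
  1·σ_2 + 4·σ_3 + 1·σ_4 = 6(Δ_3 - Δ_2) = -96
Clamped end conditions give two more equations: 2h_0·σ_0 + h_0·σ_1 = 6(Δ_0 - S'(0)) = 78 and h_3·σ_3 + 2h_3·σ_4 = 6(S'(4) - Δ_3) = 6.
Hence σ_0 = 541/7, σ_1 = -536/7, σ_2 = 67, σ_3 = -332/7, σ_4 = 187/7.
On [3, 4], S(x) = 9 + 103/14·(x - 3) - 166/7·(x - 3)² + 173/14·(x - 3)³.
With (x - 3) = 1/2: S(7/2) = 929/112.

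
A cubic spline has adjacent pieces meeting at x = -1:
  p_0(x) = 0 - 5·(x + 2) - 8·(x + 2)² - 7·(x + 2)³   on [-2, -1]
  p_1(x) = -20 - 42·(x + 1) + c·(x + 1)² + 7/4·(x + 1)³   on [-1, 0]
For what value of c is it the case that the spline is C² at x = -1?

-29

p_0''(x) = -16 - 42·(x + 2), so p_0''(-1) = -58. On the right, p_1''(-1) = 2c, so c = -29.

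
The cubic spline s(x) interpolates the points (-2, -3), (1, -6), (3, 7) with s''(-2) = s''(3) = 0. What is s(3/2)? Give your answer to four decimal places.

-3.7344

Write M_i for s''(x_i). With h_i = 3, 2 and divided differences Δ_i = -1, 13/2, the continuity of s' gives the tridiagonal system
  3·M_0 + 10·M_1 + 2·M_2 = 6(Δ_1 - Δ_0) = 45
Natural end conditions: M_0 = M_2 = 0.
Solving the tridiagonal system: M_0 = 0, M_1 = 9/2, M_2 = 0.
On [1, 3], s(x) = -6 + 7/2·(x - 1) + 9/4·(x - 1)² - 3/8·(x - 1)³.
With (x - 1) = 1/2: s(3/2) = -239/64.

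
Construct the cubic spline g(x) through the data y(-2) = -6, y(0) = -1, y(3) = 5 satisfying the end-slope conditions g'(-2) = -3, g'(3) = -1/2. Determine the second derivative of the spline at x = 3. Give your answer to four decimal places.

With M_i denoting the second derivative at x_i, h_i = 2, 3, and Δ_i = (y_(i+1) − y_i)/h_i = 5/2, 2:
  2·M_0 + 10·M_1 + 3·M_2 = 6(Δ_1 - Δ_0) = -3
Clamped end conditions give two more equations: 2h_0·M_0 + h_0·M_1 = 6(Δ_0 - g'(-2)) = 33 and h_1·M_1 + 2h_1·M_2 = 6(g'(3) - Δ_1) = -15.
Solving: M_0 = 181/20, M_1 = -8/5, M_2 = -17/10.

-1.7000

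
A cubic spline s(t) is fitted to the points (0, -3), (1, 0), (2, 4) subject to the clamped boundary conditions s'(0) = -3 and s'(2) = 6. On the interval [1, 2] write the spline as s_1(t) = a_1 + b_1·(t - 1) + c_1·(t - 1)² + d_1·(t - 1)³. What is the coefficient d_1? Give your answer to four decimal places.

Write M_i for s''(x_i). With h_i = 1, 1 and divided differences Δ_i = 3, 4, the continuity of s' gives the tridiagonal system
  1·M_0 + 4·M_1 + 1·M_2 = 6(Δ_1 - Δ_0) = 6
Clamped end conditions give two more equations: 2h_0·M_0 + h_0·M_1 = 6(Δ_0 - s'(0)) = 36 and h_1·M_1 + 2h_1·M_2 = 6(s'(2) - Δ_1) = 12.
Hence M_0 = 21, M_1 = -6, M_2 = 9.
On [1, 2], with s_1(t) = a_1 + b_1·(t - 1) + c_1·(t - 1)² + d_1·(t - 1)³: c_1 = M_1/2 = -3, d_1 = (M_2 - M_1)/(6h_1) = 5/2, b_1 = Δ_1 - h_1(2M_1 + M_2)/6 = 9/2.

2.5000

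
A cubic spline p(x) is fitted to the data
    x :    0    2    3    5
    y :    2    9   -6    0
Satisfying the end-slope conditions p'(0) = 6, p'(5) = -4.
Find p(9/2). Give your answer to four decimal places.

-0.6650

Write σ_i for p''(x_i). With h_i = 2, 1, 2 and divided differences Δ_i = 7/2, -15, 3, the continuity of p' gives the tridiagonal system
  2·σ_0 + 6·σ_1 + 1·σ_2 = 6(Δ_1 - Δ_0) = -111
  1·σ_1 + 6·σ_2 + 2·σ_3 = 6(Δ_2 - Δ_1) = 108
Clamped end conditions give two more equations: 2h_0·σ_0 + h_0·σ_1 = 6(Δ_0 - p'(0)) = -15 and h_2·σ_2 + 2h_2·σ_3 = 6(p'(5) - Δ_2) = -42.
Forward elimination and back-substitution give σ_0 = 311/32, σ_1 = -431/16, σ_2 = 499/16, σ_3 = -835/32.
On [3, 5], p(x) = -6 - 291/32·(x - 3) + 499/32·(x - 3)² - 611/128·(x - 3)³.
With (x - 3) = 3/2: p(9/2) = -681/1024.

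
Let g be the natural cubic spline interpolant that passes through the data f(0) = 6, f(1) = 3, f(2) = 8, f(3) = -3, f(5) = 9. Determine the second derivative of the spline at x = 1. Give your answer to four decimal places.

20.7209

Write M_i for g''(x_i). With h_i = 1, 1, 1, 2 and divided differences Δ_i = -3, 5, -11, 6, the continuity of g' gives the tridiagonal system
  1·M_0 + 4·M_1 + 1·M_2 = 6(Δ_1 - Δ_0) = 48
  1·M_1 + 4·M_2 + 1·M_3 = 6(Δ_2 - Δ_1) = -96
  1·M_2 + 6·M_3 + 2·M_4 = 6(Δ_3 - Δ_2) = 102
Natural end conditions: M_0 = M_4 = 0.
Solving: M_0 = 0, M_1 = 891/43, M_2 = -1500/43, M_3 = 981/43, M_4 = 0.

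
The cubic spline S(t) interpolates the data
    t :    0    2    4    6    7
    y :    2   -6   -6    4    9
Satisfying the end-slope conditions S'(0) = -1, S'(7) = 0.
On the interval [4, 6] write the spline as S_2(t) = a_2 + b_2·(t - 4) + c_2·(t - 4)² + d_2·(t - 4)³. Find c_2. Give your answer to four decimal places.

With M_i denoting the second derivative at x_i, h_i = 2, 2, 2, 1, and Δ_i = (y_(i+1) − y_i)/h_i = -4, 0, 5, 5:
  2·M_0 + 8·M_1 + 2·M_2 = 6(Δ_1 - Δ_0) = 24
  2·M_1 + 8·M_2 + 2·M_3 = 6(Δ_2 - Δ_1) = 30
  2·M_2 + 6·M_3 + 1·M_4 = 6(Δ_3 - Δ_2) = 0
Clamped end conditions give two more equations: 2h_0·M_0 + h_0·M_1 = 6(Δ_0 - S'(0)) = -18 and h_3·M_3 + 2h_3·M_4 = 6(S'(7) - Δ_3) = -30.
Solving the tridiagonal system: M_0 = -281/43, M_1 = 175/43, M_2 = 97/43, M_3 = 82/43, M_4 = -686/43.
On [4, 6], with S_2(t) = a_2 + b_2·(t - 4) + c_2·(t - 4)² + d_2·(t - 4)³: c_2 = M_2/2 = 97/86, d_2 = (M_3 - M_2)/(6h_2) = -5/172, b_2 = Δ_2 - h_2(2M_2 + M_3)/6 = 123/43.

1.1279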